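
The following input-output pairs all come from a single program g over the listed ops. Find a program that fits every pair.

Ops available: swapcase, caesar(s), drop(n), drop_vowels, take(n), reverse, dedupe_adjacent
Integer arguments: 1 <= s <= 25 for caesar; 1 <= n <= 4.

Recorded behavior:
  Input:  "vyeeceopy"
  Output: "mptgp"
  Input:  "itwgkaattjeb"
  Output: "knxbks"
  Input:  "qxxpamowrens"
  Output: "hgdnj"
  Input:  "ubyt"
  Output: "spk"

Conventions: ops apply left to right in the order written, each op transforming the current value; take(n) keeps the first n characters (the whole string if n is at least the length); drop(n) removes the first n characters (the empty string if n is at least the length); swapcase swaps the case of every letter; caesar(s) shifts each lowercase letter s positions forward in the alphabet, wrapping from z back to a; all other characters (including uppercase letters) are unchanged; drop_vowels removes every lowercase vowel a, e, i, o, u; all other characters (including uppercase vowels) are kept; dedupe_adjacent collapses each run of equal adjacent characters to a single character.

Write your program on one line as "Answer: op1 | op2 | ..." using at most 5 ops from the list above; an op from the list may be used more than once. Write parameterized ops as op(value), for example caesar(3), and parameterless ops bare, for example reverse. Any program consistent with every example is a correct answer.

dedupe_adjacent | drop_vowels | caesar(17) | drop_vowels

Check, running the answer program on each example:
  "vyeeceopy" -> "vyeceopy" -> "vycpy" -> "mptgp" -> "mptgp"
  "itwgkaattjeb" -> "itwgkatjeb" -> "twgktjb" -> "knxbkas" -> "knxbks"
  "qxxpamowrens" -> "qxpamowrens" -> "qxpmwrns" -> "hogdniej" -> "hgdnj"
  "ubyt" -> "ubyt" -> "byt" -> "spk" -> "spk"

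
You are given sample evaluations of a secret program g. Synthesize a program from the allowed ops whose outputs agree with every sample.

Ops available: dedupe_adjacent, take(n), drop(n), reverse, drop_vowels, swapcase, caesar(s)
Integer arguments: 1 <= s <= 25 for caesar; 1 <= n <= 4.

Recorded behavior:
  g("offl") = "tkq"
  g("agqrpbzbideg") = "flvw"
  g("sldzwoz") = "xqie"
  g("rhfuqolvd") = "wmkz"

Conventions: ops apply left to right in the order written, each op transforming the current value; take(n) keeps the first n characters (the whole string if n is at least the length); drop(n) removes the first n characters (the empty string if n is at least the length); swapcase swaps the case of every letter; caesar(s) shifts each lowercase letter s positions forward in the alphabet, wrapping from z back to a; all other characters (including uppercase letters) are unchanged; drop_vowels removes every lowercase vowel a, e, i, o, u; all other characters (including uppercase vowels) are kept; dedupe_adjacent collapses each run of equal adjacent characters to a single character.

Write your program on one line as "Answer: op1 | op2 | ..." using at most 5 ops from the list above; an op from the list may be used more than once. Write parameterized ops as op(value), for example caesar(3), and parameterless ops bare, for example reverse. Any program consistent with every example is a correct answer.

take(4) | caesar(7) | caesar(24) | dedupe_adjacent

Check, running the answer program on each example:
  "offl" -> "offl" -> "vmms" -> "tkkq" -> "tkq"
  "agqrpbzbideg" -> "agqr" -> "hnxy" -> "flvw" -> "flvw"
  "sldzwoz" -> "sldz" -> "zskg" -> "xqie" -> "xqie"
  "rhfuqolvd" -> "rhfu" -> "yomb" -> "wmkz" -> "wmkz"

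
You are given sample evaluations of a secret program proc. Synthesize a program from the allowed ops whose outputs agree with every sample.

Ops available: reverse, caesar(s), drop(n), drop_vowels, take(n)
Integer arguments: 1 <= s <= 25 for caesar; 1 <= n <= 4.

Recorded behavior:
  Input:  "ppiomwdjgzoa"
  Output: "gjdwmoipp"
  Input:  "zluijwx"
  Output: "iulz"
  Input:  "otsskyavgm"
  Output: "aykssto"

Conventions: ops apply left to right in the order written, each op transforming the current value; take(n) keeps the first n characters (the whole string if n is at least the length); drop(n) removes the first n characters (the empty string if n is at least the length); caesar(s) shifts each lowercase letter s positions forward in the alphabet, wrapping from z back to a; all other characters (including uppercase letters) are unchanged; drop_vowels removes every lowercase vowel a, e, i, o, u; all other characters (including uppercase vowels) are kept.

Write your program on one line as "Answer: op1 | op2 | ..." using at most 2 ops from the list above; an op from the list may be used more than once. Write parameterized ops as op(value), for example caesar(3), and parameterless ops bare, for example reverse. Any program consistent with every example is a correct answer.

reverse | drop(3)

Check, running the answer program on each example:
  "ppiomwdjgzoa" -> "aozgjdwmoipp" -> "gjdwmoipp"
  "zluijwx" -> "xwjiulz" -> "iulz"
  "otsskyavgm" -> "mgvaykssto" -> "aykssto"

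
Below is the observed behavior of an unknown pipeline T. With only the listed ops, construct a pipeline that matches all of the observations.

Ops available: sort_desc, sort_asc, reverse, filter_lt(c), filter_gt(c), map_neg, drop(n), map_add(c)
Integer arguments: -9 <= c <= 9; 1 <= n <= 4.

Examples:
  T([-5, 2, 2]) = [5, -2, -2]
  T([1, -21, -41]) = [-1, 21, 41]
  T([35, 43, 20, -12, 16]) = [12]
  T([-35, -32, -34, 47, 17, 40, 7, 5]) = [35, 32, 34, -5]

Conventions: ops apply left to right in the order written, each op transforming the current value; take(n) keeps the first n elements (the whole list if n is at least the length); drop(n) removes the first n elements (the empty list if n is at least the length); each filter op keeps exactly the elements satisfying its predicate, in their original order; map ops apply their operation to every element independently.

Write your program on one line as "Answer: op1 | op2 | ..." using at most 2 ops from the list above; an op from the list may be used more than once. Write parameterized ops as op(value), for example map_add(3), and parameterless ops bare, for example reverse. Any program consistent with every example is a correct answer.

map_neg | filter_gt(-7)

Check, running the answer program on each example:
  [-5, 2, 2] -> [5, -2, -2] -> [5, -2, -2]
  [1, -21, -41] -> [-1, 21, 41] -> [-1, 21, 41]
  [35, 43, 20, -12, 16] -> [-35, -43, -20, 12, -16] -> [12]
  [-35, -32, -34, 47, 17, 40, 7, 5] -> [35, 32, 34, -47, -17, -40, -7, -5] -> [35, 32, 34, -5]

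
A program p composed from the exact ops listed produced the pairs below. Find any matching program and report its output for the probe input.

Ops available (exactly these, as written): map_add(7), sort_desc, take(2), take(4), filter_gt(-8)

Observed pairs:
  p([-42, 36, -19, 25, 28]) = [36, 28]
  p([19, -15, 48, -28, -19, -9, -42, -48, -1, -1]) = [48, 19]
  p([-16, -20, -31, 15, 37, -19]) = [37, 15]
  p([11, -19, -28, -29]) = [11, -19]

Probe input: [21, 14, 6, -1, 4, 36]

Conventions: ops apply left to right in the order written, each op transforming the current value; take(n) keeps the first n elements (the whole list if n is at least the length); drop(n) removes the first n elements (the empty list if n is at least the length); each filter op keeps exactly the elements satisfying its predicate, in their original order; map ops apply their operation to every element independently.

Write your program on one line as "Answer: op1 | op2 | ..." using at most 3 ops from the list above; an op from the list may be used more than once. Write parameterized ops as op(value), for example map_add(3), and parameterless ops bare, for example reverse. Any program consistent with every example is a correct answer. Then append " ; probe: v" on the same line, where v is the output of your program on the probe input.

sort_desc | take(4) | take(2) ; probe: [36, 21]

Check, running the answer program on each example:
  [-42, 36, -19, 25, 28] -> [36, 28, 25, -19, -42] -> [36, 28, 25, -19] -> [36, 28]
  [19, -15, 48, -28, -19, -9, -42, -48, -1, -1] -> [48, 19, -1, -1, -9, -15, -19, -28, -42, -48] -> [48, 19, -1, -1] -> [48, 19]
  [-16, -20, -31, 15, 37, -19] -> [37, 15, -16, -19, -20, -31] -> [37, 15, -16, -19] -> [37, 15]
  [11, -19, -28, -29] -> [11, -19, -28, -29] -> [11, -19, -28, -29] -> [11, -19]
  probe: [21, 14, 6, -1, 4, 36] -> [36, 21, 14, 6, 4, -1] -> [36, 21, 14, 6] -> [36, 21]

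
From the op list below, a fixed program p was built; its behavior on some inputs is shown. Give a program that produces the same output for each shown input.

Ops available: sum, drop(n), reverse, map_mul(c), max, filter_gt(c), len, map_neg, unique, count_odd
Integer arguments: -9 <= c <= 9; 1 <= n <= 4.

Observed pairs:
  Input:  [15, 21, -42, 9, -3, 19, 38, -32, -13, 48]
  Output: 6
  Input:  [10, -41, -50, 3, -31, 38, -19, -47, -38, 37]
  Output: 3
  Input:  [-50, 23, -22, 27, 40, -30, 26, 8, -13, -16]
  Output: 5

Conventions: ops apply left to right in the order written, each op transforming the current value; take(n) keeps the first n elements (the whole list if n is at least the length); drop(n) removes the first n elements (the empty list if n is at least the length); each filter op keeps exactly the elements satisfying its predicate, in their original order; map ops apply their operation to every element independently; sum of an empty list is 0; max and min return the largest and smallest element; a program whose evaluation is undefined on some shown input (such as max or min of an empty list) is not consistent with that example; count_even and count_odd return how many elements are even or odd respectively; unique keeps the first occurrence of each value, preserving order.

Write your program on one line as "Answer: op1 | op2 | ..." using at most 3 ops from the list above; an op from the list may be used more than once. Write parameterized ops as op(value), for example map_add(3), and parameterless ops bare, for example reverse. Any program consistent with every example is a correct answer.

reverse | filter_gt(6) | len

Check, running the answer program on each example:
  [15, 21, -42, 9, -3, 19, 38, -32, -13, 48] -> [48, -13, -32, 38, 19, -3, 9, -42, 21, 15] -> [48, 38, 19, 9, 21, 15] -> 6
  [10, -41, -50, 3, -31, 38, -19, -47, -38, 37] -> [37, -38, -47, -19, 38, -31, 3, -50, -41, 10] -> [37, 38, 10] -> 3
  [-50, 23, -22, 27, 40, -30, 26, 8, -13, -16] -> [-16, -13, 8, 26, -30, 40, 27, -22, 23, -50] -> [8, 26, 40, 27, 23] -> 5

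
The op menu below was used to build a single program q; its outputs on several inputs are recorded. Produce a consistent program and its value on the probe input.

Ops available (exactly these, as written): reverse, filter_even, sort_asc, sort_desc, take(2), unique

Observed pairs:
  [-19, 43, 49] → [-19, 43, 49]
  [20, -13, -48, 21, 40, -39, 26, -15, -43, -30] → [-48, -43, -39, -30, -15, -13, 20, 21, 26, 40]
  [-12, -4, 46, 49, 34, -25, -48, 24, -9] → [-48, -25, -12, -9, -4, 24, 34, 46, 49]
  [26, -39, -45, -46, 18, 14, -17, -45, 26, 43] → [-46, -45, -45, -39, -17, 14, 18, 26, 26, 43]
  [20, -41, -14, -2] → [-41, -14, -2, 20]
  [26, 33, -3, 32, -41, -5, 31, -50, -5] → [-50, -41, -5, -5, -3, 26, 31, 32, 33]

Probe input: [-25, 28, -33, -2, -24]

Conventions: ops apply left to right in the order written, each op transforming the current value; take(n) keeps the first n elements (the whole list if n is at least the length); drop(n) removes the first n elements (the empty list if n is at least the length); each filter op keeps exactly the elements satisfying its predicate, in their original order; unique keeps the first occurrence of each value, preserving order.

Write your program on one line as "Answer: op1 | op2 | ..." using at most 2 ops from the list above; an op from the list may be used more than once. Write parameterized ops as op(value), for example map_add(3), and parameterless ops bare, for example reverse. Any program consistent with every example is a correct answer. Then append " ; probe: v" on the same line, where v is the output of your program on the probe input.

sort_desc | reverse ; probe: [-33, -25, -24, -2, 28]

Check, running the answer program on each example:
  [-19, 43, 49] -> [49, 43, -19] -> [-19, 43, 49]
  [20, -13, -48, 21, 40, -39, 26, -15, -43, -30] -> [40, 26, 21, 20, -13, -15, -30, -39, -43, -48] -> [-48, -43, -39, -30, -15, -13, 20, 21, 26, 40]
  [-12, -4, 46, 49, 34, -25, -48, 24, -9] -> [49, 46, 34, 24, -4, -9, -12, -25, -48] -> [-48, -25, -12, -9, -4, 24, 34, 46, 49]
  [26, -39, -45, -46, 18, 14, -17, -45, 26, 43] -> [43, 26, 26, 18, 14, -17, -39, -45, -45, -46] -> [-46, -45, -45, -39, -17, 14, 18, 26, 26, 43]
  [20, -41, -14, -2] -> [20, -2, -14, -41] -> [-41, -14, -2, 20]
  [26, 33, -3, 32, -41, -5, 31, -50, -5] -> [33, 32, 31, 26, -3, -5, -5, -41, -50] -> [-50, -41, -5, -5, -3, 26, 31, 32, 33]
  probe: [-25, 28, -33, -2, -24] -> [28, -2, -24, -25, -33] -> [-33, -25, -24, -2, 28]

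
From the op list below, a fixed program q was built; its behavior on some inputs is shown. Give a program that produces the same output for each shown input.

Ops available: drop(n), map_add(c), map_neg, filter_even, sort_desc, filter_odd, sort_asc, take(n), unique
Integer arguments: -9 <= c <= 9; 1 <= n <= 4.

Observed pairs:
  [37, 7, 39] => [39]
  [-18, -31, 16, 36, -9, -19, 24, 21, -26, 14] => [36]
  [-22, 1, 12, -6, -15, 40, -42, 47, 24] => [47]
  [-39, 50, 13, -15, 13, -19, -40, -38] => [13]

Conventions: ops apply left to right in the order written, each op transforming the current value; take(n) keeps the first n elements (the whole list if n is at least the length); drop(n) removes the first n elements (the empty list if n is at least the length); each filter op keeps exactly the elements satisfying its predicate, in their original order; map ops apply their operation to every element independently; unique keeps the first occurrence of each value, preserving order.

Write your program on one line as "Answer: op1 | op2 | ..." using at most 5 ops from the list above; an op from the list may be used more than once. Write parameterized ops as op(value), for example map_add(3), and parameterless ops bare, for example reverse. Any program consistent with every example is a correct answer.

unique | drop(2) | sort_desc | take(1)

Check, running the answer program on each example:
  [37, 7, 39] -> [37, 7, 39] -> [39] -> [39] -> [39]
  [-18, -31, 16, 36, -9, -19, 24, 21, -26, 14] -> [-18, -31, 16, 36, -9, -19, 24, 21, -26, 14] -> [16, 36, -9, -19, 24, 21, -26, 14] -> [36, 24, 21, 16, 14, -9, -19, -26] -> [36]
  [-22, 1, 12, -6, -15, 40, -42, 47, 24] -> [-22, 1, 12, -6, -15, 40, -42, 47, 24] -> [12, -6, -15, 40, -42, 47, 24] -> [47, 40, 24, 12, -6, -15, -42] -> [47]
  [-39, 50, 13, -15, 13, -19, -40, -38] -> [-39, 50, 13, -15, -19, -40, -38] -> [13, -15, -19, -40, -38] -> [13, -15, -19, -38, -40] -> [13]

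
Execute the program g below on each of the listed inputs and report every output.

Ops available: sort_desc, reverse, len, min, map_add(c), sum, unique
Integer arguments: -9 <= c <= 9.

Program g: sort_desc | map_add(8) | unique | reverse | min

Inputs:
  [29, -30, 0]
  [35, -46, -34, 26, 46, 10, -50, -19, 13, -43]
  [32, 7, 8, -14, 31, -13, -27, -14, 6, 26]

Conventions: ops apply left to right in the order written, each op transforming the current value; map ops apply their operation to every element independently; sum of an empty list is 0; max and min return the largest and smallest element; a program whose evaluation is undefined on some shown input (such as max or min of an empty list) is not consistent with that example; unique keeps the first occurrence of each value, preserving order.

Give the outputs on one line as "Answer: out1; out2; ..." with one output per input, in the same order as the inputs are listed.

Execution, op by op:
  [29, -30, 0] -> [29, 0, -30] -> [37, 8, -22] -> [37, 8, -22] -> [-22, 8, 37] -> -22
  [35, -46, -34, 26, 46, 10, -50, -19, 13, -43] -> [46, 35, 26, 13, 10, -19, -34, -43, -46, -50] -> [54, 43, 34, 21, 18, -11, -26, -35, -38, -42] -> [54, 43, 34, 21, 18, -11, -26, -35, -38, -42] -> [-42, -38, -35, -26, -11, 18, 21, 34, 43, 54] -> -42
  [32, 7, 8, -14, 31, -13, -27, -14, 6, 26] -> [32, 31, 26, 8, 7, 6, -13, -14, -14, -27] -> [40, 39, 34, 16, 15, 14, -5, -6, -6, -19] -> [40, 39, 34, 16, 15, 14, -5, -6, -19] -> [-19, -6, -5, 14, 15, 16, 34, 39, 40] -> -19

-22; -42; -19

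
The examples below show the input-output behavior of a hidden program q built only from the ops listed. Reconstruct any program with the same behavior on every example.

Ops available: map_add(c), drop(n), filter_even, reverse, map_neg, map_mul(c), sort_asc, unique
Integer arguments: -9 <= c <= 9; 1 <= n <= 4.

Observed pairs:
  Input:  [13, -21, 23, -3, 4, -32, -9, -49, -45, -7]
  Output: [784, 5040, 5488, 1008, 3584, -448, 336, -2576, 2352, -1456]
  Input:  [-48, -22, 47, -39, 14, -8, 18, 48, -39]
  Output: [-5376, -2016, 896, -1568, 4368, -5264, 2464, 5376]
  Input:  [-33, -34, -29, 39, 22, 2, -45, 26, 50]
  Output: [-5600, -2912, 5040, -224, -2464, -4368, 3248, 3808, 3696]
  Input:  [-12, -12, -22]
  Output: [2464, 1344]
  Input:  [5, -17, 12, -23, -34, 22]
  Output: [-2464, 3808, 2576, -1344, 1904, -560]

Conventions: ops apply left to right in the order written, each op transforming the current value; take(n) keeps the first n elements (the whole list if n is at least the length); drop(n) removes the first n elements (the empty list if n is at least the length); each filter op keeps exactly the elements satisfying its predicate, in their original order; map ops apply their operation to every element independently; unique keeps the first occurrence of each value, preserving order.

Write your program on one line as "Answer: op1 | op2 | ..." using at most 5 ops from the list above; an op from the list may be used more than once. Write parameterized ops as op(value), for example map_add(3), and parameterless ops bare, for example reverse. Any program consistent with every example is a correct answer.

map_mul(4) | map_mul(7) | map_mul(-4) | unique | reverse

Check, running the answer program on each example:
  [13, -21, 23, -3, 4, -32, -9, -49, -45, -7] -> [52, -84, 92, -12, 16, -128, -36, -196, -180, -28] -> [364, -588, 644, -84, 112, -896, -252, -1372, -1260, -196] -> [-1456, 2352, -2576, 336, -448, 3584, 1008, 5488, 5040, 784] -> [-1456, 2352, -2576, 336, -448, 3584, 1008, 5488, 5040, 784] -> [784, 5040, 5488, 1008, 3584, -448, 336, -2576, 2352, -1456]
  [-48, -22, 47, -39, 14, -8, 18, 48, -39] -> [-192, -88, 188, -156, 56, -32, 72, 192, -156] -> [-1344, -616, 1316, -1092, 392, -224, 504, 1344, -1092] -> [5376, 2464, -5264, 4368, -1568, 896, -2016, -5376, 4368] -> [5376, 2464, -5264, 4368, -1568, 896, -2016, -5376] -> [-5376, -2016, 896, -1568, 4368, -5264, 2464, 5376]
  [-33, -34, -29, 39, 22, 2, -45, 26, 50] -> [-132, -136, -116, 156, 88, 8, -180, 104, 200] -> [-924, -952, -812, 1092, 616, 56, -1260, 728, 1400] -> [3696, 3808, 3248, -4368, -2464, -224, 5040, -2912, -5600] -> [3696, 3808, 3248, -4368, -2464, -224, 5040, -2912, -5600] -> [-5600, -2912, 5040, -224, -2464, -4368, 3248, 3808, 3696]
  [-12, -12, -22] -> [-48, -48, -88] -> [-336, -336, -616] -> [1344, 1344, 2464] -> [1344, 2464] -> [2464, 1344]
  [5, -17, 12, -23, -34, 22] -> [20, -68, 48, -92, -136, 88] -> [140, -476, 336, -644, -952, 616] -> [-560, 1904, -1344, 2576, 3808, -2464] -> [-560, 1904, -1344, 2576, 3808, -2464] -> [-2464, 3808, 2576, -1344, 1904, -560]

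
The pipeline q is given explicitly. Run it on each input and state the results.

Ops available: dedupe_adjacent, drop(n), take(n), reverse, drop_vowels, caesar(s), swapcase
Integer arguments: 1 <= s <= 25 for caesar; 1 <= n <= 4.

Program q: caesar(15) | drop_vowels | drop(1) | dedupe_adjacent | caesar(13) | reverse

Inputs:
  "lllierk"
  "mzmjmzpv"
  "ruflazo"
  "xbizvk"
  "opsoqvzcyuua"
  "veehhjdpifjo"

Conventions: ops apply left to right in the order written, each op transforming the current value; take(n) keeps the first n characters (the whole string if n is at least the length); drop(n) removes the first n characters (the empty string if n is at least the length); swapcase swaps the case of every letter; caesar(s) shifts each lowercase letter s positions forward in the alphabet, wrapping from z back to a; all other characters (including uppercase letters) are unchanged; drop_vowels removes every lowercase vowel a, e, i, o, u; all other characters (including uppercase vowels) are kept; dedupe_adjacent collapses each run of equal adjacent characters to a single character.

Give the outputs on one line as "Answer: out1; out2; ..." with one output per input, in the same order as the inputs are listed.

"mtg"; "xolo"; "qcw"; "mxkd"; "cwaexsqu"; "qlkfljg"

Execution, op by op:
  "lllierk" -> "aaaxtgz" -> "xtgz" -> "tgz" -> "tgz" -> "gtm" -> "mtg"
  "mzmjmzpv" -> "bobyboek" -> "bbybk" -> "bybk" -> "bybk" -> "olox" -> "xolo"
  "ruflazo" -> "gjuapod" -> "gjpd" -> "jpd" -> "jpd" -> "wcq" -> "qcw"
  "xbizvk" -> "mqxokz" -> "mqxkz" -> "qxkz" -> "qxkz" -> "dkxm" -> "mxkd"
  "opsoqvzcyuua" -> "dehdfkornjjp" -> "dhdfkrnjjp" -> "hdfkrnjjp" -> "hdfkrnjp" -> "uqsxeawc" -> "cwaexsqu"
  "veehhjdpifjo" -> "kttwwysexuyd" -> "kttwwysxyd" -> "ttwwysxyd" -> "twysxyd" -> "gjlfklq" -> "qlkfljg"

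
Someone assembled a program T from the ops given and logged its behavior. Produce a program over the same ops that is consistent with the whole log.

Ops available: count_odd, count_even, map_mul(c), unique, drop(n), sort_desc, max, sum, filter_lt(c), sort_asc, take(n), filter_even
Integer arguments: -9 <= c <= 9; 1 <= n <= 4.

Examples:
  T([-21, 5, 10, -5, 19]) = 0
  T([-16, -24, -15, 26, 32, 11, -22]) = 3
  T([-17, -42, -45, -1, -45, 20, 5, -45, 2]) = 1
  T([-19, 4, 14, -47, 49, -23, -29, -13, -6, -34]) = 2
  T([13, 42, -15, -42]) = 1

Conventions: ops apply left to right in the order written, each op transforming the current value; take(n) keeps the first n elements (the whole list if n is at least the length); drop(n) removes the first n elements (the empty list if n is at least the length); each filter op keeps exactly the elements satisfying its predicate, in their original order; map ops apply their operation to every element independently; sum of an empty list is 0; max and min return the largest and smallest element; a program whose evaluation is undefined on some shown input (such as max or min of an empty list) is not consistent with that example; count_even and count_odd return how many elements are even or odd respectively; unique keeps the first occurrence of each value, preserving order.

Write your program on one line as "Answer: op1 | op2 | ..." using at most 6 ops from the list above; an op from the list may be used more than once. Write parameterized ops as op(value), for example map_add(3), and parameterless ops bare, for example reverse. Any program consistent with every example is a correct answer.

filter_even | sort_desc | sort_asc | map_mul(7) | filter_lt(2) | count_even

Check, running the answer program on each example:
  [-21, 5, 10, -5, 19] -> [10] -> [10] -> [10] -> [70] -> [] -> 0
  [-16, -24, -15, 26, 32, 11, -22] -> [-16, -24, 26, 32, -22] -> [32, 26, -16, -22, -24] -> [-24, -22, -16, 26, 32] -> [-168, -154, -112, 182, 224] -> [-168, -154, -112] -> 3
  [-17, -42, -45, -1, -45, 20, 5, -45, 2] -> [-42, 20, 2] -> [20, 2, -42] -> [-42, 2, 20] -> [-294, 14, 140] -> [-294] -> 1
  [-19, 4, 14, -47, 49, -23, -29, -13, -6, -34] -> [4, 14, -6, -34] -> [14, 4, -6, -34] -> [-34, -6, 4, 14] -> [-238, -42, 28, 98] -> [-238, -42] -> 2
  [13, 42, -15, -42] -> [42, -42] -> [42, -42] -> [-42, 42] -> [-294, 294] -> [-294] -> 1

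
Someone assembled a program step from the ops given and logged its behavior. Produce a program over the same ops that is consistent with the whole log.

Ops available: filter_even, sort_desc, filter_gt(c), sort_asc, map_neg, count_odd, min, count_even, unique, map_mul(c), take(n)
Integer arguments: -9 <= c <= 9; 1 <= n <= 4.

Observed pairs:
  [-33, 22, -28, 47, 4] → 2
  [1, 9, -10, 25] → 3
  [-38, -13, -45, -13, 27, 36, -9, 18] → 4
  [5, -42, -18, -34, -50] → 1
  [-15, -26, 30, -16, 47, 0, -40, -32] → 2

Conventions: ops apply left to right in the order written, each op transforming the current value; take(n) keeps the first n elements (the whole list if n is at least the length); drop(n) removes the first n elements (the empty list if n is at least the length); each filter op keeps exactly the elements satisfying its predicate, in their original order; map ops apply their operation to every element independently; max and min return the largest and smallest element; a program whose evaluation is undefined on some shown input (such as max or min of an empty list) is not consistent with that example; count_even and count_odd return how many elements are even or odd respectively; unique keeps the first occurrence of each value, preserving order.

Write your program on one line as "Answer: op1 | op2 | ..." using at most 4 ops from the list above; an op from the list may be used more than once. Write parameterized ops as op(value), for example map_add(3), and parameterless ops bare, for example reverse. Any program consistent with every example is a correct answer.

unique | map_mul(-3) | count_odd

Check, running the answer program on each example:
  [-33, 22, -28, 47, 4] -> [-33, 22, -28, 47, 4] -> [99, -66, 84, -141, -12] -> 2
  [1, 9, -10, 25] -> [1, 9, -10, 25] -> [-3, -27, 30, -75] -> 3
  [-38, -13, -45, -13, 27, 36, -9, 18] -> [-38, -13, -45, 27, 36, -9, 18] -> [114, 39, 135, -81, -108, 27, -54] -> 4
  [5, -42, -18, -34, -50] -> [5, -42, -18, -34, -50] -> [-15, 126, 54, 102, 150] -> 1
  [-15, -26, 30, -16, 47, 0, -40, -32] -> [-15, -26, 30, -16, 47, 0, -40, -32] -> [45, 78, -90, 48, -141, 0, 120, 96] -> 2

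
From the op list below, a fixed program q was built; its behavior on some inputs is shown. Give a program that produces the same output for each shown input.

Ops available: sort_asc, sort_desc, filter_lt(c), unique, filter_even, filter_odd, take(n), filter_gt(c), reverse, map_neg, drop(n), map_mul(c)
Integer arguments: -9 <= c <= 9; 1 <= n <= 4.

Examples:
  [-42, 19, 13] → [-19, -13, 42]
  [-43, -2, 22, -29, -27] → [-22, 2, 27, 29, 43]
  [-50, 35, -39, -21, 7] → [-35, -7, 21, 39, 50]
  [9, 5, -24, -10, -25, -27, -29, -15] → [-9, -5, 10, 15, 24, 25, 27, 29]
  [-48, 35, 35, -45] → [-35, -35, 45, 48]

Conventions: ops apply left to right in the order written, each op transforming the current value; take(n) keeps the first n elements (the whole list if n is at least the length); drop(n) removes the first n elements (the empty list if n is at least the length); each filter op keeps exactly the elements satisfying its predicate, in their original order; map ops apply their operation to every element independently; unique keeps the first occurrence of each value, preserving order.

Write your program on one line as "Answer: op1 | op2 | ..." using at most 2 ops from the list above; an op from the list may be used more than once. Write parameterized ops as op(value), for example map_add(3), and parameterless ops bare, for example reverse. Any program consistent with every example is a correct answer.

sort_desc | map_mul(-1)

Check, running the answer program on each example:
  [-42, 19, 13] -> [19, 13, -42] -> [-19, -13, 42]
  [-43, -2, 22, -29, -27] -> [22, -2, -27, -29, -43] -> [-22, 2, 27, 29, 43]
  [-50, 35, -39, -21, 7] -> [35, 7, -21, -39, -50] -> [-35, -7, 21, 39, 50]
  [9, 5, -24, -10, -25, -27, -29, -15] -> [9, 5, -10, -15, -24, -25, -27, -29] -> [-9, -5, 10, 15, 24, 25, 27, 29]
  [-48, 35, 35, -45] -> [35, 35, -45, -48] -> [-35, -35, 45, 48]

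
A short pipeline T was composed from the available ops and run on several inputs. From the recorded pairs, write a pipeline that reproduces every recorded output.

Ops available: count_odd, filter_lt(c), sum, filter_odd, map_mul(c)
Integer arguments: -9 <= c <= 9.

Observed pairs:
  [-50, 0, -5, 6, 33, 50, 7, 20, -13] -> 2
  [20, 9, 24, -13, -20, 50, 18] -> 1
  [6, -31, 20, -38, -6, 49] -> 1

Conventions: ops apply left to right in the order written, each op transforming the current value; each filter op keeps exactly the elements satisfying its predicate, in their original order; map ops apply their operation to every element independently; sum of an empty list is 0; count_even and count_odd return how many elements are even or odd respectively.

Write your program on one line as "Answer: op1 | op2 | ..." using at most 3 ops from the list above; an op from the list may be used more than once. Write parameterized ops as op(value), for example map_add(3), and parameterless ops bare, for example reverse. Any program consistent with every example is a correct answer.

filter_lt(1) | filter_odd | count_odd

Check, running the answer program on each example:
  [-50, 0, -5, 6, 33, 50, 7, 20, -13] -> [-50, 0, -5, -13] -> [-5, -13] -> 2
  [20, 9, 24, -13, -20, 50, 18] -> [-13, -20] -> [-13] -> 1
  [6, -31, 20, -38, -6, 49] -> [-31, -38, -6] -> [-31] -> 1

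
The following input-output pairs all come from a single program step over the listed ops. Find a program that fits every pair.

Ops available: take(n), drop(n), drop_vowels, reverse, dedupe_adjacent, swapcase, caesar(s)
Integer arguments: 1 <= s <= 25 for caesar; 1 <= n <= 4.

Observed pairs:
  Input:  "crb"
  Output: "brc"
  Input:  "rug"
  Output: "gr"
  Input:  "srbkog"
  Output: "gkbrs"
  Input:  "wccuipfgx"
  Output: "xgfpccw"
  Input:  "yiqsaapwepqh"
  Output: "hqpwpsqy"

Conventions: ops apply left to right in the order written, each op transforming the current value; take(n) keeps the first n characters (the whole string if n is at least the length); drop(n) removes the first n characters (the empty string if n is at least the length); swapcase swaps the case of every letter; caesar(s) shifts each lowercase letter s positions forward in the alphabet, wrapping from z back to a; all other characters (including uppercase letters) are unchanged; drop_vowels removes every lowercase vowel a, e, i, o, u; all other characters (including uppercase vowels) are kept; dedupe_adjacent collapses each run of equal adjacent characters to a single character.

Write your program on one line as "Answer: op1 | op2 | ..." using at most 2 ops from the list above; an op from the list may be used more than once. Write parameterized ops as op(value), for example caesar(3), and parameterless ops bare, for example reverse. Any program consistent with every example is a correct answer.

reverse | drop_vowels

Check, running the answer program on each example:
  "crb" -> "brc" -> "brc"
  "rug" -> "gur" -> "gr"
  "srbkog" -> "gokbrs" -> "gkbrs"
  "wccuipfgx" -> "xgfpiuccw" -> "xgfpccw"
  "yiqsaapwepqh" -> "hqpewpaasqiy" -> "hqpwpsqy"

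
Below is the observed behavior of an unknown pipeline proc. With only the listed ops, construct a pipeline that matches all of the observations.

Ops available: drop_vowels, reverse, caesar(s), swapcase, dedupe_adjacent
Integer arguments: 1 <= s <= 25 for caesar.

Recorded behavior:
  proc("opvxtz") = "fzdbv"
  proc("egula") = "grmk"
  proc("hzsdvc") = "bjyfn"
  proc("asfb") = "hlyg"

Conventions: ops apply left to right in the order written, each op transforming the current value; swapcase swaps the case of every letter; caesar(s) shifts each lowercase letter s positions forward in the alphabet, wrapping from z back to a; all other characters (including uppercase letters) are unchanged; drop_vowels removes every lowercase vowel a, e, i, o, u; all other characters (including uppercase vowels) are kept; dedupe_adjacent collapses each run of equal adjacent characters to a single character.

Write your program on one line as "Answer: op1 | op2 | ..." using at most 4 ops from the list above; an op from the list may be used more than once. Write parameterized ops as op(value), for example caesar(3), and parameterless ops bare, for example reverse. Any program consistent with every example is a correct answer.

caesar(25) | caesar(7) | drop_vowels | reverse

Check, running the answer program on each example:
  "opvxtz" -> "nouwsy" -> "uvbdzf" -> "vbdzf" -> "fzdbv"
  "egula" -> "dftkz" -> "kmarg" -> "kmrg" -> "grmk"
  "hzsdvc" -> "gyrcub" -> "nfyjbi" -> "nfyjb" -> "bjyfn"
  "asfb" -> "zrea" -> "gylh" -> "gylh" -> "hlyg"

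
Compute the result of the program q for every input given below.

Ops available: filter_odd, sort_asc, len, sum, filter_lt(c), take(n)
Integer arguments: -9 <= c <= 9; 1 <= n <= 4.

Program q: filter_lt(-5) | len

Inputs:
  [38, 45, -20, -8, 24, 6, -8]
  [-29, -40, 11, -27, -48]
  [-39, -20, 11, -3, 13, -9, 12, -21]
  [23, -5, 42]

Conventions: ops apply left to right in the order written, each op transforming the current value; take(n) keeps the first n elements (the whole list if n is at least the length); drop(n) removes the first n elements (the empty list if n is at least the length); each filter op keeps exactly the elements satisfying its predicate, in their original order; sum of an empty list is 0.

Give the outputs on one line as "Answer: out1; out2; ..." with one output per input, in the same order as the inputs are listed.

3; 4; 4; 0

Execution, op by op:
  [38, 45, -20, -8, 24, 6, -8] -> [-20, -8, -8] -> 3
  [-29, -40, 11, -27, -48] -> [-29, -40, -27, -48] -> 4
  [-39, -20, 11, -3, 13, -9, 12, -21] -> [-39, -20, -9, -21] -> 4
  [23, -5, 42] -> [] -> 0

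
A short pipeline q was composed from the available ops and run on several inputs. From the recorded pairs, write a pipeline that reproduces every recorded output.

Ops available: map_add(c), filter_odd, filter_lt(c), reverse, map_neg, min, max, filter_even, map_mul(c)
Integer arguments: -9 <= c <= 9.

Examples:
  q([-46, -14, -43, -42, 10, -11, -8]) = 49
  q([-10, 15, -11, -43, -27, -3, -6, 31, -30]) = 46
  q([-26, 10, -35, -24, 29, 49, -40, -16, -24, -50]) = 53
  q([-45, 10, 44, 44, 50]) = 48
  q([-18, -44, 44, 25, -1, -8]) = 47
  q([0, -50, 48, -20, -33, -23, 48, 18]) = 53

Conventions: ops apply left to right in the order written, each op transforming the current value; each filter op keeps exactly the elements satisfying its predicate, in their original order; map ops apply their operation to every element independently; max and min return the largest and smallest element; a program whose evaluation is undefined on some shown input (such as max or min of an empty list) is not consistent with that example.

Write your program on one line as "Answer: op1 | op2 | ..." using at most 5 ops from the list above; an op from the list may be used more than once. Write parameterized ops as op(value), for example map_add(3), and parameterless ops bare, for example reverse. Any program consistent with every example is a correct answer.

filter_lt(4) | map_neg | map_add(3) | max

Check, running the answer program on each example:
  [-46, -14, -43, -42, 10, -11, -8] -> [-46, -14, -43, -42, -11, -8] -> [46, 14, 43, 42, 11, 8] -> [49, 17, 46, 45, 14, 11] -> 49
  [-10, 15, -11, -43, -27, -3, -6, 31, -30] -> [-10, -11, -43, -27, -3, -6, -30] -> [10, 11, 43, 27, 3, 6, 30] -> [13, 14, 46, 30, 6, 9, 33] -> 46
  [-26, 10, -35, -24, 29, 49, -40, -16, -24, -50] -> [-26, -35, -24, -40, -16, -24, -50] -> [26, 35, 24, 40, 16, 24, 50] -> [29, 38, 27, 43, 19, 27, 53] -> 53
  [-45, 10, 44, 44, 50] -> [-45] -> [45] -> [48] -> 48
  [-18, -44, 44, 25, -1, -8] -> [-18, -44, -1, -8] -> [18, 44, 1, 8] -> [21, 47, 4, 11] -> 47
  [0, -50, 48, -20, -33, -23, 48, 18] -> [0, -50, -20, -33, -23] -> [0, 50, 20, 33, 23] -> [3, 53, 23, 36, 26] -> 53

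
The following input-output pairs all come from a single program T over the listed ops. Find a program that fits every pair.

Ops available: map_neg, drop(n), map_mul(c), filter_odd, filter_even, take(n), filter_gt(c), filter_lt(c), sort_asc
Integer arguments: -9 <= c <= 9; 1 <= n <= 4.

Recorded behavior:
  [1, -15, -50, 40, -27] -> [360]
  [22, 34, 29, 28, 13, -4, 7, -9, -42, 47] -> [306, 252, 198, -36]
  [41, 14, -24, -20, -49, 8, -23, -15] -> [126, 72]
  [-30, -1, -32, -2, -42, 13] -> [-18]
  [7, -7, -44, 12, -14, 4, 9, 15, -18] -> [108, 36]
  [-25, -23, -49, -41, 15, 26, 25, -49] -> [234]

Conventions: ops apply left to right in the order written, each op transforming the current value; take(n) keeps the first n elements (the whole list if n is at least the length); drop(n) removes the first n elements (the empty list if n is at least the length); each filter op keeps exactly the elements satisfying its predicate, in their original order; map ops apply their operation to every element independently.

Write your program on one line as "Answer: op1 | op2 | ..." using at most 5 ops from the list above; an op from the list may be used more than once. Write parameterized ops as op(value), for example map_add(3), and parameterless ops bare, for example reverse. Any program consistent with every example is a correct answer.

map_neg | sort_asc | filter_lt(9) | filter_even | map_mul(-9)

Check, running the answer program on each example:
  [1, -15, -50, 40, -27] -> [-1, 15, 50, -40, 27] -> [-40, -1, 15, 27, 50] -> [-40, -1] -> [-40] -> [360]
  [22, 34, 29, 28, 13, -4, 7, -9, -42, 47] -> [-22, -34, -29, -28, -13, 4, -7, 9, 42, -47] -> [-47, -34, -29, -28, -22, -13, -7, 4, 9, 42] -> [-47, -34, -29, -28, -22, -13, -7, 4] -> [-34, -28, -22, 4] -> [306, 252, 198, -36]
  [41, 14, -24, -20, -49, 8, -23, -15] -> [-41, -14, 24, 20, 49, -8, 23, 15] -> [-41, -14, -8, 15, 20, 23, 24, 49] -> [-41, -14, -8] -> [-14, -8] -> [126, 72]
  [-30, -1, -32, -2, -42, 13] -> [30, 1, 32, 2, 42, -13] -> [-13, 1, 2, 30, 32, 42] -> [-13, 1, 2] -> [2] -> [-18]
  [7, -7, -44, 12, -14, 4, 9, 15, -18] -> [-7, 7, 44, -12, 14, -4, -9, -15, 18] -> [-15, -12, -9, -7, -4, 7, 14, 18, 44] -> [-15, -12, -9, -7, -4, 7] -> [-12, -4] -> [108, 36]
  [-25, -23, -49, -41, 15, 26, 25, -49] -> [25, 23, 49, 41, -15, -26, -25, 49] -> [-26, -25, -15, 23, 25, 41, 49, 49] -> [-26, -25, -15] -> [-26] -> [234]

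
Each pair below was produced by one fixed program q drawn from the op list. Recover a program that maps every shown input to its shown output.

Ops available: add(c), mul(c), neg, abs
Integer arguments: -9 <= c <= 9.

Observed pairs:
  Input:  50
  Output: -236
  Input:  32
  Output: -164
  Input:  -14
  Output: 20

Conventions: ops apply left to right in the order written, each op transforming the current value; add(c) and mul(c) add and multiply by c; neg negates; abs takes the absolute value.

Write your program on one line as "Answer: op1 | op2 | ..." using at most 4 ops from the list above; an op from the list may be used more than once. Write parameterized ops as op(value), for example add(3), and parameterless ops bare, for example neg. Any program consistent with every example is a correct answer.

neg | add(-9) | mul(4)

Check, running the answer program on each example:
  50 -> -50 -> -59 -> -236
  32 -> -32 -> -41 -> -164
  -14 -> 14 -> 5 -> 20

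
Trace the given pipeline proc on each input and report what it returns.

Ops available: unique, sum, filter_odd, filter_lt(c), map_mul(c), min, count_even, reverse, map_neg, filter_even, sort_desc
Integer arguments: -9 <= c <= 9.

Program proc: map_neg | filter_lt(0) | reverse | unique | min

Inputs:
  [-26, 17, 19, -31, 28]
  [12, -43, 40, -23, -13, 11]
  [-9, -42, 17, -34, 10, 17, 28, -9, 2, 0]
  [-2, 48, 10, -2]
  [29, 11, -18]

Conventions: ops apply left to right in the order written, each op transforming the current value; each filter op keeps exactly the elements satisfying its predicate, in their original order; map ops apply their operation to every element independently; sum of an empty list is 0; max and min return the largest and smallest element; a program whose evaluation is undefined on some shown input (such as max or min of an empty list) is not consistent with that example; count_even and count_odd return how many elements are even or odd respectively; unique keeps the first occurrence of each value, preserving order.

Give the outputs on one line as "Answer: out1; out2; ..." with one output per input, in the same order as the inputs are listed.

-28; -40; -28; -48; -29

Execution, op by op:
  [-26, 17, 19, -31, 28] -> [26, -17, -19, 31, -28] -> [-17, -19, -28] -> [-28, -19, -17] -> [-28, -19, -17] -> -28
  [12, -43, 40, -23, -13, 11] -> [-12, 43, -40, 23, 13, -11] -> [-12, -40, -11] -> [-11, -40, -12] -> [-11, -40, -12] -> -40
  [-9, -42, 17, -34, 10, 17, 28, -9, 2, 0] -> [9, 42, -17, 34, -10, -17, -28, 9, -2, 0] -> [-17, -10, -17, -28, -2] -> [-2, -28, -17, -10, -17] -> [-2, -28, -17, -10] -> -28
  [-2, 48, 10, -2] -> [2, -48, -10, 2] -> [-48, -10] -> [-10, -48] -> [-10, -48] -> -48
  [29, 11, -18] -> [-29, -11, 18] -> [-29, -11] -> [-11, -29] -> [-11, -29] -> -29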